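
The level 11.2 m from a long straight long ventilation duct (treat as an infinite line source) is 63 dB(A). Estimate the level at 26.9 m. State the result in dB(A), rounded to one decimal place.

59.2 dB(A)

Cylindrical spreading from a line source gives a 10·log₁₀(r₂/r₁) drop.
L₂ = 63 − 10·log₁₀(26.9/11.2) = 63 − 3.805 = 59.19 dB(A).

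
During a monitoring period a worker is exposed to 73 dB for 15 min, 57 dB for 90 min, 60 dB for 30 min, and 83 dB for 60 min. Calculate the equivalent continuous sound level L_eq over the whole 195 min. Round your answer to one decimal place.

L_eq = 10·log₁₀[(1/T)·Σ tᵢ·10^(Lᵢ/10)] with T = 195 min.
Σ tᵢ·10^(Lᵢ/10) = 15·10^(73/10) + 90·10^(57/10) + 30·10^(60/10) + 60·10^(83/10) = 1.235e+10.
L_eq = 10·log₁₀(1.235e+10/195) = 78.01 dB.

78.0 dB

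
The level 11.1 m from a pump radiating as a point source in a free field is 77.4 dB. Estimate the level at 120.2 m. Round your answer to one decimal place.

56.7 dB

For a point source, L₂ = L₁ − 20·log₁₀(r₂/r₁).
L₂ = 77.4 − 20·log₁₀(120.2/11.1) = 77.4 − 20.692 = 56.71 dB.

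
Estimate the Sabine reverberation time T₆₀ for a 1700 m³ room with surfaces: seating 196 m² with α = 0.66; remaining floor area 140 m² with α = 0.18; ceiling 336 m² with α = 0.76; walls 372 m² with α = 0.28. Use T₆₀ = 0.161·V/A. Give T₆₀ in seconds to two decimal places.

0.53 s

Summing Sᵢαᵢ: 196·0.66 + 140·0.18 + 336·0.76 + 372·0.28 = 514.08 m².
T₆₀ = 0.161 × 1700 / 514.08 = 0.532 s.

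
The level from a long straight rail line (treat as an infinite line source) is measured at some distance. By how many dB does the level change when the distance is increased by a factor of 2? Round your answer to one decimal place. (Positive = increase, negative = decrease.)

A line source loses 3 dB per doubling of distance; generally ΔL = −10·log₁₀(r₂/r₁).
ΔL = −10·log₁₀(2) = -3.01 dB.

-3.0 dB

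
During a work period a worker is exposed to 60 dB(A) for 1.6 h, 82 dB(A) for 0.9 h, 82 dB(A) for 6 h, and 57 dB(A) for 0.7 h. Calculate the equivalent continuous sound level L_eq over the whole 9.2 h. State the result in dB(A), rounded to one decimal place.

Weight each interval's intensity by its duration and average over T = 9.2 h:
Σ tᵢ·10^(Lᵢ/10) = 1.6·10^(60/10) + 0.9·10^(82/10) + 6·10^(82/10) + 0.7·10^(57/10) = 1.096e+09.
L_eq = 10·log₁₀(1.096e+09/9.2) = 80.76 dB(A).

80.8 dB(A)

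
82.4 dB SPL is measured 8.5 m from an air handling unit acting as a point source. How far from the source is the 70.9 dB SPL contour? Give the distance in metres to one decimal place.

Point-source spreading drops the level by 20·log₁₀(r₂/r₁); inverting, r₂/r₁ = 10^(ΔL/20).
r₂ = 8.5·10^((82.4−70.9)/20) = 8.5·10^(11.5/20) = 31.95 m.

31.9 m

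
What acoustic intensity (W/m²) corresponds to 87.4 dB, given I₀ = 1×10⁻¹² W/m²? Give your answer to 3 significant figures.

0.000550 W/m²

I/I₀ = 10^(87.4/10) = 5.495e+08, so I = 5.495e+08 × 10⁻¹² W/m².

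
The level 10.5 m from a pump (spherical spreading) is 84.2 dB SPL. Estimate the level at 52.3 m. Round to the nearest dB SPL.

Point-source attenuation: ΔL = 20·log₁₀(r₂/r₁) = 20·log₁₀(52.3/10.5) = 13.946 dB.
L₂ = 84.2 − 20·log₁₀(52.3/10.5) = 84.2 − 13.946 = 70.25 dB SPL.

70 dB SPL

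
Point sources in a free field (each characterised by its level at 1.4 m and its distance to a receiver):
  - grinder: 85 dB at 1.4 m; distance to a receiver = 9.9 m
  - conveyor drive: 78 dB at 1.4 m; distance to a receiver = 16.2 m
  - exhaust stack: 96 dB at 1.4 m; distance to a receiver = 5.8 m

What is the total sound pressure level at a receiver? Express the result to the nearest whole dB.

84 dB

Apply inverse-square spreading to bring every level to the receiver, then sum 10^(L/10).
grinder: 85 − 20·log₁₀(9.9/1.4) = 85 − 16.99 = 68.01 dB.
conveyor drive: 78 − 20·log₁₀(16.2/1.4) = 78 − 21.27 = 56.73 dB.
exhaust stack: 96 − 20·log₁₀(5.8/1.4) = 96 − 12.35 = 83.65 dB.
Σ 10^(L/10) = 2.387e+08 → L_total = 10·log₁₀(2.387e+08) = 83.78 dB.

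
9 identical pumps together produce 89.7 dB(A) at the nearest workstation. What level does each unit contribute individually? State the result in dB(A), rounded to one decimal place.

For N identical incoherent sources L_total = L₁ + 10·log₁₀ N, so L₁ = 89.7 − 10·log₁₀(9) = 89.7 − 9.542.

80.2 dB(A)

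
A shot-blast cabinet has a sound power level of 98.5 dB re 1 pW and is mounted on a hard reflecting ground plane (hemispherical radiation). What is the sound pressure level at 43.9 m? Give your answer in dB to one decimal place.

Free-field hemispherical radiation: L_p = L_w − 10·log₁₀(2π·r²), r = 43.9 m.
2π·r² = 1.211e+04 m², 10·log₁₀ of that is 40.831 dB.
L_p = 98.5 − 40.831 = 57.67 dB.

57.7 dB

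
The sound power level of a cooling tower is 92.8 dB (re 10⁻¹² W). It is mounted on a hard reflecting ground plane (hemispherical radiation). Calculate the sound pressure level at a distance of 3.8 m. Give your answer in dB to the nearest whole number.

The power spreads over a hemisphere of area 2π·r², so L_p = L_w − 10·log₁₀(2π·r²).
2π·r² = 90.73 m², 10·log₁₀ of that is 19.577 dB.
L_p = 92.8 − 19.577 = 73.22 dB.

73 dB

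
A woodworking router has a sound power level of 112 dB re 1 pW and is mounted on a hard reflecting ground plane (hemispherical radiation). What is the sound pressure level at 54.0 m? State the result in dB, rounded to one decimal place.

69.4 dB

L_p = L_w − 10·log₁₀(2π·r²) with r = 54.0 m.
2π·r² = 1.832e+04 m², 10·log₁₀ of that is 42.630 dB.
L_p = 112 − 42.630 = 69.37 dB.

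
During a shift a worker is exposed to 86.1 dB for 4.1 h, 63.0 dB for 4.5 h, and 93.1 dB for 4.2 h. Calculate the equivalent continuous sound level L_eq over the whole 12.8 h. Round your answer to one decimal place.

L_eq = 10·log₁₀[(1/T)·Σ tᵢ·10^(Lᵢ/10)] with T = 12.8 h.
Σ tᵢ·10^(Lᵢ/10) = 4.1·10^(86.1/10) + 4.5·10^(63.0/10) + 4.2·10^(93.1/10) = 1.025e+10.
L_eq = 10·log₁₀(1.025e+10/12.8) = 89.04 dB.

89.0 dB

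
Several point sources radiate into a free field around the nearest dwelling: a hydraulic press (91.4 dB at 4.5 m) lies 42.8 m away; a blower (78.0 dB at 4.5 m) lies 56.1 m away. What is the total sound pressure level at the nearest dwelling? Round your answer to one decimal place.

Apply inverse-square spreading to bring every level to the receiver, then sum 10^(L/10).
hydraulic press: 91.4 − 20·log₁₀(42.8/4.5) = 91.4 − 19.56 = 71.84 dB.
blower: 78.0 − 20·log₁₀(56.1/4.5) = 78.0 − 21.92 = 56.08 dB.
Σ 10^(L/10) = 1.567e+07 → L_total = 10·log₁₀(1.567e+07) = 71.95 dB.

71.9 dB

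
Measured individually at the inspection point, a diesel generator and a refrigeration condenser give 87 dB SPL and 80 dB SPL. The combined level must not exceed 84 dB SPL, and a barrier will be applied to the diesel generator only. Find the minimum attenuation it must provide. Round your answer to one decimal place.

Everything except the diesel generator sums to 10^(80/10) = 1.000e+08 in linear terms, 80.00 dB SPL.
To meet 84 dB SPL overall, the treated diesel generator may contribute at most 10^(84/10) − 1.000e+08 = 1.512e+08, i.e. 81.80 dB SPL.
So the diesel generator must be reduced from 87 to 81.80 dB SPL: IL = 5.20 dB.

5.2 dB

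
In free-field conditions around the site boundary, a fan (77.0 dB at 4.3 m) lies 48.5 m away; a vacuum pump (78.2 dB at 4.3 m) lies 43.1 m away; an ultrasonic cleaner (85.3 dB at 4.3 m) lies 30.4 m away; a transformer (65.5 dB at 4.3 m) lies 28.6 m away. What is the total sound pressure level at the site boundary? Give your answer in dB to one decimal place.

69.0 dB

Propagate each source to the receiver with L = L_ref − 20·log₁₀(r/r_ref), then add intensities.
fan: 77.0 − 20·log₁₀(48.5/4.3) = 77.0 − 21.05 = 55.95 dB.
vacuum pump: 78.2 − 20·log₁₀(43.1/4.3) = 78.2 − 20.02 = 58.18 dB.
ultrasonic cleaner: 85.3 − 20·log₁₀(30.4/4.3) = 85.3 − 16.99 = 68.31 dB.
transformer: 65.5 − 20·log₁₀(28.6/4.3) = 65.5 − 16.46 = 49.04 dB.
Σ 10^(L/10) = 7.911e+06 → L_total = 10·log₁₀(7.911e+06) = 68.98 dB.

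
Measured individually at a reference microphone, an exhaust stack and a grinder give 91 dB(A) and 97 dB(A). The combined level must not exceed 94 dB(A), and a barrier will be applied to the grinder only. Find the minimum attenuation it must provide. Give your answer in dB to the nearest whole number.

Everything except the grinder sums to 10^(91/10) = 1.259e+09 in linear terms, 91.00 dB(A).
The limit corresponds to 10^(94/10) = 2.512e+09; subtracting the fixed part leaves 1.253e+09 for the grinder, i.e. 90.98 dB(A).
Required insertion loss = 97 − 90.98 = 6.02 dB.

6 dB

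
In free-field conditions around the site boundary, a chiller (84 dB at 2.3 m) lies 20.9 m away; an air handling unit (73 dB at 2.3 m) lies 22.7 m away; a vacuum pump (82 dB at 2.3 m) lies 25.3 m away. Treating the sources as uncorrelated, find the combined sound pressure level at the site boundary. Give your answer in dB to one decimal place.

66.6 dB

First find each source's level at the receiver (point-source: −20·log₁₀(r/r_ref)), then combine on an intensity basis.
chiller: 84 − 20·log₁₀(20.9/2.3) = 84 − 19.17 = 64.83 dB.
air handling unit: 73 − 20·log₁₀(22.7/2.3) = 73 − 19.89 = 53.11 dB.
vacuum pump: 82 − 20·log₁₀(25.3/2.3) = 82 − 20.83 = 61.17 dB.
Σ 10^(L/10) = 4.557e+06 → L_total = 10·log₁₀(4.557e+06) = 66.59 dB.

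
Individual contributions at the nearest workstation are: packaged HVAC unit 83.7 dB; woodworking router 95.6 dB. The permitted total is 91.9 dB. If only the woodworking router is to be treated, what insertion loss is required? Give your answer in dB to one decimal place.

Fixed contribution from the other source: Σ 10^(L/10) = 10^(83.7/10) = 2.344e+08 (83.70 dB).
The limit corresponds to 10^(91.9/10) = 1.549e+09; subtracting the fixed part leaves 1.314e+09 for the woodworking router, i.e. 91.19 dB.
So the woodworking router must be reduced from 95.6 to 91.19 dB: IL = 4.41 dB.

4.4 dB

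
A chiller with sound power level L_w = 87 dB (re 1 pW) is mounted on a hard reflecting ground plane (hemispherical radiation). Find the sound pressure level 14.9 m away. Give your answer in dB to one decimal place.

L_p = L_w − 10·log₁₀(2π·r²) with r = 14.9 m.
2π·r² = 1395 m², 10·log₁₀ of that is 31.446 dB.
L_p = 87 − 31.446 = 55.55 dB.

55.6 dB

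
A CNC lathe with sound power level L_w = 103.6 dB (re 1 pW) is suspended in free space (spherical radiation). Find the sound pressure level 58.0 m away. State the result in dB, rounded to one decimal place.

Free-field spherical radiation: L_p = L_w − 10·log₁₀(4π·r²), r = 58.0 m.
4π·r² = 4.227e+04 m², 10·log₁₀ of that is 46.261 dB.
L_p = 103.6 − 46.261 = 57.34 dB.

57.3 dB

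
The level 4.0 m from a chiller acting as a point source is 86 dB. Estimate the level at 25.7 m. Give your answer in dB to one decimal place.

For a point source, L₂ = L₁ − 20·log₁₀(r₂/r₁).
L₂ = 86 − 20·log₁₀(25.7/4.0) = 86 − 16.157 = 69.84 dB.

69.8 dB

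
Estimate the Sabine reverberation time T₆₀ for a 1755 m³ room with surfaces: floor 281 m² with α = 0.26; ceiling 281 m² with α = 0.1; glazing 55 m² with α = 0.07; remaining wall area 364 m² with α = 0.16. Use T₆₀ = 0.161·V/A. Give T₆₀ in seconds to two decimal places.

A = Σ Sᵢαᵢ = 281·0.26 + 281·0.1 + 55·0.07 + 364·0.16 = 163.25 m².
T₆₀ = 0.161·V/A = 0.161·1755/163.25 = 1.731 s.

1.73 s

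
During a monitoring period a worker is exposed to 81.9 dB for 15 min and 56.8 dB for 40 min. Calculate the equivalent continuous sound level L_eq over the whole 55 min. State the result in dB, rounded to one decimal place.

L_eq = 10·log₁₀[(1/T)·Σ tᵢ·10^(Lᵢ/10)] with T = 55 min.
Σ tᵢ·10^(Lᵢ/10) = 15·10^(81.9/10) + 40·10^(56.8/10) = 2.342e+09.
L_eq = 10·log₁₀(2.342e+09/55) = 76.29 dB.

76.3 dB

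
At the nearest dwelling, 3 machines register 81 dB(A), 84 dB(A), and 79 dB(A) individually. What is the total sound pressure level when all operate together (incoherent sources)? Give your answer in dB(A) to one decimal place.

86.6 dB(A)

Incoherent sources combine by intensity addition: L_total = 10·log₁₀(Σ 10^(L_i/10)).
Σ 10^(L/10) = 10^(81/10) + 10^(84/10) + 10^(79/10) = 4.565e+08.
L_total = 10·log₁₀(4.565e+08) = 86.59 dB(A).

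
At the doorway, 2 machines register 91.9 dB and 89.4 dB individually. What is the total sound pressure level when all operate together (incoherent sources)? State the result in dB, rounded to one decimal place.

For uncorrelated sources the intensities add, so convert each level to linear form, sum, and take 10·log₁₀ of the total.
Σ 10^(L/10) = 10^(91.9/10) + 10^(89.4/10) = 2.420e+09.
L_total = 10·log₁₀(2.420e+09) = 93.84 dB.

93.8 dB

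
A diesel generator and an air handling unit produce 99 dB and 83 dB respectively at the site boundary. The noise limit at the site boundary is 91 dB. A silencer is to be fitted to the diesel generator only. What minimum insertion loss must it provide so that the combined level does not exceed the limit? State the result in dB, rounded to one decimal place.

8.7 dB

The untreated sources together contribute 10^(83/10) = 1.995e+08, i.e. 83.00 dB.
To meet 91 dB overall, the treated diesel generator may contribute at most 10^(91/10) − 1.995e+08 = 1.059e+09, i.e. 90.25 dB.
Required insertion loss = 99 − 90.25 = 8.75 dB.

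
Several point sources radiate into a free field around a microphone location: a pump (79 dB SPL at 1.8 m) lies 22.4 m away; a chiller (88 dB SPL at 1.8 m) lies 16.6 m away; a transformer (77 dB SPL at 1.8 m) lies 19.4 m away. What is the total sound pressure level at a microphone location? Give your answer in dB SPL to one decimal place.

69.2 dB SPL

First find each source's level at the receiver (point-source: −20·log₁₀(r/r_ref)), then combine on an intensity basis.
pump: 79 − 20·log₁₀(22.4/1.8) = 79 − 21.90 = 57.10 dB SPL.
chiller: 88 − 20·log₁₀(16.6/1.8) = 88 − 19.30 = 68.70 dB SPL.
transformer: 77 − 20·log₁₀(19.4/1.8) = 77 − 20.65 = 56.35 dB SPL.
Σ 10^(L/10) = 8.363e+06 → L_total = 10·log₁₀(8.363e+06) = 69.22 dB SPL.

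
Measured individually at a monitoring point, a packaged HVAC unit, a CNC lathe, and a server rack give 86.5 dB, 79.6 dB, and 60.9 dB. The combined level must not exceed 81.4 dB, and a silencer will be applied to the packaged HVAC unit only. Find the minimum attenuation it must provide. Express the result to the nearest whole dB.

The untreated sources together contribute 10^(79.6/10) + 10^(60.9/10) = 9.243e+07, i.e. 79.66 dB.
To meet 81.4 dB overall, the treated packaged HVAC unit may contribute at most 10^(81.4/10) − 9.243e+07 = 4.561e+07, i.e. 76.59 dB.
So the packaged HVAC unit must be reduced from 86.5 to 76.59 dB: IL = 9.91 dB.

10 dB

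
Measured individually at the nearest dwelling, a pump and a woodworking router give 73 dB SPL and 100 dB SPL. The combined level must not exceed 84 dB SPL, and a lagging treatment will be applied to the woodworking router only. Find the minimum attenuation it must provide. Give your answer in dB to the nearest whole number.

16 dB

Everything except the woodworking router sums to 10^(73/10) = 1.995e+07 in linear terms, 73.00 dB SPL.
To meet 84 dB SPL overall, the treated woodworking router may contribute at most 10^(84/10) − 1.995e+07 = 2.312e+08, i.e. 83.64 dB SPL.
So the woodworking router must be reduced from 100 to 83.64 dB SPL: IL = 16.36 dB.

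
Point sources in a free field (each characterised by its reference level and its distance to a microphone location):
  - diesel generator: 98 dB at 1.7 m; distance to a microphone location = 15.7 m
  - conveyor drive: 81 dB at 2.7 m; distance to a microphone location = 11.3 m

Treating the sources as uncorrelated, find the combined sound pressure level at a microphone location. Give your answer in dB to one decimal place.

First find each source's level at the receiver (point-source: −20·log₁₀(r/r_ref)), then combine on an intensity basis.
diesel generator: 98 − 20·log₁₀(15.7/1.7) = 98 − 19.31 = 78.69 dB.
conveyor drive: 81 − 20·log₁₀(11.3/2.7) = 81 − 12.43 = 68.57 dB.
Σ 10^(L/10) = 8.116e+07 → L_total = 10·log₁₀(8.116e+07) = 79.09 dB.

79.1 dB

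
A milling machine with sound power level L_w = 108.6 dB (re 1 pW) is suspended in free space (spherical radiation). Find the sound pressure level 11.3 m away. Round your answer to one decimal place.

76.5 dB

L_p = L_w − 10·log₁₀(4π·r²) with r = 11.3 m.
4π·r² = 1605 m², 10·log₁₀ of that is 32.054 dB.
L_p = 108.6 − 32.054 = 76.55 dB.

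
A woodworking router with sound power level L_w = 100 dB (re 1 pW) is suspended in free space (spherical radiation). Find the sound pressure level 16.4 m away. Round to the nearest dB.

65 dB

Free-field spherical radiation: L_p = L_w − 10·log₁₀(4π·r²), r = 16.4 m.
4π·r² = 3380 m², 10·log₁₀ of that is 35.289 dB.
L_p = 100 − 35.289 = 64.71 dB.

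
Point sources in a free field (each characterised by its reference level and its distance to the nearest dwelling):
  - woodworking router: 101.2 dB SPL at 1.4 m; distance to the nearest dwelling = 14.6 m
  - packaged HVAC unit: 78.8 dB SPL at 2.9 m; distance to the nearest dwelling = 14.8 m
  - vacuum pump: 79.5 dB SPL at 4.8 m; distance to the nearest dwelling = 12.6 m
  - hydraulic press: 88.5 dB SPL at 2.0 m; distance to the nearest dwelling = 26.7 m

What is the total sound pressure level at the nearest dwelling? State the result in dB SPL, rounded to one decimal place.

81.5 dB SPL

First find each source's level at the receiver (point-source: −20·log₁₀(r/r_ref)), then combine on an intensity basis.
woodworking router: 101.2 − 20·log₁₀(14.6/1.4) = 101.2 − 20.36 = 80.84 dB SPL.
packaged HVAC unit: 78.8 − 20·log₁₀(14.8/2.9) = 78.8 − 14.16 = 64.64 dB SPL.
vacuum pump: 79.5 − 20·log₁₀(12.6/4.8) = 79.5 − 8.38 = 71.12 dB SPL.
hydraulic press: 88.5 − 20·log₁₀(26.7/2.0) = 88.5 − 22.51 = 65.99 dB SPL.
Σ 10^(L/10) = 1.410e+08 → L_total = 10·log₁₀(1.410e+08) = 81.49 dB SPL.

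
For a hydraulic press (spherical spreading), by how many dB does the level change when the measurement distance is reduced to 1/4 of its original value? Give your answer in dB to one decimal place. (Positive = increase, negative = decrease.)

+12.0 dB

Point-source spreading: ΔL = −20·log₁₀(r₂/r₁).
ΔL = −20·log₁₀(0.25) = +12.04 dB.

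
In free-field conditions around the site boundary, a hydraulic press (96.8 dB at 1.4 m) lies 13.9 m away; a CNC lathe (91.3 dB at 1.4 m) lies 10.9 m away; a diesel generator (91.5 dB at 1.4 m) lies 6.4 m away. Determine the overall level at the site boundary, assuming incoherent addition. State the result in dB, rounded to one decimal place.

Propagate each source to the receiver with L = L_ref − 20·log₁₀(r/r_ref), then add intensities.
hydraulic press: 96.8 − 20·log₁₀(13.9/1.4) = 96.8 − 19.94 = 76.86 dB.
CNC lathe: 91.3 − 20·log₁₀(10.9/1.4) = 91.3 − 17.83 = 73.47 dB.
diesel generator: 91.5 − 20·log₁₀(6.4/1.4) = 91.5 − 13.20 = 78.30 dB.
Σ 10^(L/10) = 1.384e+08 → L_total = 10·log₁₀(1.384e+08) = 81.41 dB.

81.4 dB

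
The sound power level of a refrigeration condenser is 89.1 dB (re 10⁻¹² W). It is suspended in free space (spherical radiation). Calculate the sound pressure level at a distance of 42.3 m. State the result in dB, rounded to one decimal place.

The power spreads over a sphere of area 4π·r², so L_p = L_w − 10·log₁₀(4π·r²).
4π·r² = 2.248e+04 m², 10·log₁₀ of that is 43.519 dB.
L_p = 89.1 − 43.519 = 45.58 dB.

45.6 dB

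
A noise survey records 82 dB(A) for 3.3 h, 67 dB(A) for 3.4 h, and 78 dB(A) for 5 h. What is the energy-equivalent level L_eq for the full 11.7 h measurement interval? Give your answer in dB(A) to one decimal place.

78.6 dB(A)

The energy average is taken in the linear domain: L_eq = 10·log₁₀[(Σ tᵢ·10^(Lᵢ/10))/T], T = 11.7 h.
Σ tᵢ·10^(Lᵢ/10) = 3.3·10^(82/10) + 3.4·10^(67/10) + 5·10^(78/10) = 8.555e+08.
L_eq = 10·log₁₀(8.555e+08/11.7) = 78.64 dB(A).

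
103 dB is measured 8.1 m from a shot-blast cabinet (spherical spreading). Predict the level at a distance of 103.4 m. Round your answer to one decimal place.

80.9 dB

Spherical spreading from a point source gives a 20·log₁₀(r₂/r₁) drop.
L₂ = 103 − 20·log₁₀(103.4/8.1) = 103 − 22.121 = 80.88 dB.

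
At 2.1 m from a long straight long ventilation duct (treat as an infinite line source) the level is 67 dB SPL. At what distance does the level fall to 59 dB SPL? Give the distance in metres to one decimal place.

Line-source spreading drops the level by 10·log₁₀(r₂/r₁); inverting, r₂/r₁ = 10^(ΔL/10).
r₂ = 2.1·10^((67−59)/10) = 2.1·10^(8.0/10) = 13.25 m.

13.3 m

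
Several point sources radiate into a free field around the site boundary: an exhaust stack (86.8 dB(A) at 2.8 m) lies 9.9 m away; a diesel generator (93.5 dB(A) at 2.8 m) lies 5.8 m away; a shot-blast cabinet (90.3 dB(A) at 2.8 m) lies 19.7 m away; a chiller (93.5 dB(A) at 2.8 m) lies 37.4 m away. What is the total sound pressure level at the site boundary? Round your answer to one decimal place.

87.7 dB(A)

Propagate each source to the receiver with L = L_ref − 20·log₁₀(r/r_ref), then add intensities.
exhaust stack: 86.8 − 20·log₁₀(9.9/2.8) = 86.8 − 10.97 = 75.83 dB(A).
diesel generator: 93.5 − 20·log₁₀(5.8/2.8) = 93.5 − 6.33 = 87.17 dB(A).
shot-blast cabinet: 90.3 − 20·log₁₀(19.7/2.8) = 90.3 − 16.95 = 73.35 dB(A).
chiller: 93.5 − 20·log₁₀(37.4/2.8) = 93.5 − 22.51 = 70.99 dB(A).
Σ 10^(L/10) = 5.942e+08 → L_total = 10·log₁₀(5.942e+08) = 87.74 dB(A).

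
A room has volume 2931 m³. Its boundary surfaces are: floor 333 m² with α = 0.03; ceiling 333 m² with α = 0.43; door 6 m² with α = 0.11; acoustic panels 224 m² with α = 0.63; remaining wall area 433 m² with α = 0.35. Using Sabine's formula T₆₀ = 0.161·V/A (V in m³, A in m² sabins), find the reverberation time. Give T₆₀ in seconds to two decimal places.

Total absorption A = 333·0.03 + 333·0.43 + 6·0.11 + 224·0.63 + 433·0.35 = 446.51 m² sabins.
T₆₀ = 0.161·V/A = 0.161·2931/446.51 = 1.057 s.

1.06 s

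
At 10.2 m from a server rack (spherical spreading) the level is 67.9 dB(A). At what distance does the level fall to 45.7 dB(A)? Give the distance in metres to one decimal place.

Point-source spreading drops the level by 20·log₁₀(r₂/r₁); inverting, r₂/r₁ = 10^(ΔL/20).
r₂ = 10.2·10^((67.9−45.7)/20) = 10.2·10^(22.2/20) = 131.40 m.

131.4 m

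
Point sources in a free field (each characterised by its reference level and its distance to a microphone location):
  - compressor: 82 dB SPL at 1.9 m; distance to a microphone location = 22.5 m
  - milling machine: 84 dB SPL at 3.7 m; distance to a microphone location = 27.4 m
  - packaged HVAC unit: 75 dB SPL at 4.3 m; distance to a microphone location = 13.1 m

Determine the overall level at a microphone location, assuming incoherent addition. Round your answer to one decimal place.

69.6 dB SPL

Apply inverse-square spreading to bring every level to the receiver, then sum 10^(L/10).
compressor: 82 − 20·log₁₀(22.5/1.9) = 82 − 21.47 = 60.53 dB SPL.
milling machine: 84 − 20·log₁₀(27.4/3.7) = 84 − 17.39 = 66.61 dB SPL.
packaged HVAC unit: 75 − 20·log₁₀(13.1/4.3) = 75 − 9.68 = 65.32 dB SPL.
Σ 10^(L/10) = 9.118e+06 → L_total = 10·log₁₀(9.118e+06) = 69.60 dB SPL.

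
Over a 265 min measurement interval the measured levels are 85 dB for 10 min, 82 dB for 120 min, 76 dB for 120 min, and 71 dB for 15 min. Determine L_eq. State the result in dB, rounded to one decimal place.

The energy average is taken in the linear domain: L_eq = 10·log₁₀[(Σ tᵢ·10^(Lᵢ/10))/T], T = 265 min.
Σ tᵢ·10^(Lᵢ/10) = 10·10^(85/10) + 120·10^(82/10) + 120·10^(76/10) + 15·10^(71/10) = 2.715e+10.
L_eq = 10·log₁₀(2.715e+10/265) = 80.10 dB.

80.1 dB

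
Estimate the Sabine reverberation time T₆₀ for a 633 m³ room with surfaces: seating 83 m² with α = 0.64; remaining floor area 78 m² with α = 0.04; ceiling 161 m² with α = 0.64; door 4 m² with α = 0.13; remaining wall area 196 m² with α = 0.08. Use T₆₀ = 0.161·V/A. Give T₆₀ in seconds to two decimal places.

A = Σ Sᵢαᵢ = 83·0.64 + 78·0.04 + 161·0.64 + 4·0.13 + 196·0.08 = 175.48 m².
T₆₀ = 0.161·V/A = 0.161·633/175.48 = 0.581 s.

0.58 s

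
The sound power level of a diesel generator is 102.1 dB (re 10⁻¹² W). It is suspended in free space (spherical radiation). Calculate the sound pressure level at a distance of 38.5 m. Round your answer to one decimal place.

The power spreads over a sphere of area 4π·r², so L_p = L_w − 10·log₁₀(4π·r²).
4π·r² = 1.863e+04 m², 10·log₁₀ of that is 42.701 dB.
L_p = 102.1 − 42.701 = 59.40 dB.

59.4 dB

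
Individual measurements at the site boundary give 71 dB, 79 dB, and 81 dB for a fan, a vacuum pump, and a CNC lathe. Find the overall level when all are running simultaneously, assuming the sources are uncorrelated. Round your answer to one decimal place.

Incoherent sources combine by intensity addition: L_total = 10·log₁₀(Σ 10^(L_i/10)).
Σ 10^(L/10) = 10^(71/10) + 10^(79/10) + 10^(81/10) = 2.179e+08.
L_total = 10·log₁₀(2.179e+08) = 83.38 dB.

83.4 dB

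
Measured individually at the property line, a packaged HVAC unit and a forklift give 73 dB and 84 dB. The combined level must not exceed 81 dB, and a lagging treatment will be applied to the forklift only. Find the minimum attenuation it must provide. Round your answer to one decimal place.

3.7 dB

Fixed contribution from the other source: Σ 10^(L/10) = 10^(73/10) = 1.995e+07 (73.00 dB).
To meet 81 dB overall, the treated forklift may contribute at most 10^(81/10) − 1.995e+07 = 1.059e+08, i.e. 80.25 dB.
So the forklift must be reduced from 84 to 80.25 dB: IL = 3.75 dB.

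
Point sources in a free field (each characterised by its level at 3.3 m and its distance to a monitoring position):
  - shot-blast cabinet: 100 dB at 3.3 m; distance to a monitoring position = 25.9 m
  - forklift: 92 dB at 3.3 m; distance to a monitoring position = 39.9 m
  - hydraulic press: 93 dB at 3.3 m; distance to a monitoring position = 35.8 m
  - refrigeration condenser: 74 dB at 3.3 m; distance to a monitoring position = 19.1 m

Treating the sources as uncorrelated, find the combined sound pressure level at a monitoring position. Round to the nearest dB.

Propagate each source to the receiver with L = L_ref − 20·log₁₀(r/r_ref), then add intensities.
shot-blast cabinet: 100 − 20·log₁₀(25.9/3.3) = 100 − 17.90 = 82.10 dB.
forklift: 92 − 20·log₁₀(39.9/3.3) = 92 − 21.65 = 70.35 dB.
hydraulic press: 93 − 20·log₁₀(35.8/3.3) = 93 − 20.71 = 72.29 dB.
refrigeration condenser: 74 − 20·log₁₀(19.1/3.3) = 74 − 15.25 = 58.75 dB.
Σ 10^(L/10) = 1.909e+08 → L_total = 10·log₁₀(1.909e+08) = 82.81 dB.

83 dB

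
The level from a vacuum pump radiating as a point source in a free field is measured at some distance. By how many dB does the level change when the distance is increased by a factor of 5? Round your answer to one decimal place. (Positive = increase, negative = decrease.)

Point-source spreading: ΔL = −20·log₁₀(r₂/r₁).
ΔL = −20·log₁₀(5) = -13.98 dB.

-14.0 dB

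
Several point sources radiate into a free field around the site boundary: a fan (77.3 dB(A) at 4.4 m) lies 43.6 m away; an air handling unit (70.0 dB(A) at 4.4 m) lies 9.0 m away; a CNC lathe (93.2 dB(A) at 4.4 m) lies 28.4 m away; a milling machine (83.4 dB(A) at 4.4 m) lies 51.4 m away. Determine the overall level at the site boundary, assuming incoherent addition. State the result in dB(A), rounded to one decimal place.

77.4 dB(A)

Apply inverse-square spreading to bring every level to the receiver, then sum 10^(L/10).
fan: 77.3 − 20·log₁₀(43.6/4.4) = 77.3 − 19.92 = 57.38 dB(A).
air handling unit: 70.0 − 20·log₁₀(9.0/4.4) = 70.0 − 6.22 = 63.78 dB(A).
CNC lathe: 93.2 − 20·log₁₀(28.4/4.4) = 93.2 − 16.20 = 77.00 dB(A).
milling machine: 83.4 − 20·log₁₀(51.4/4.4) = 83.4 − 21.35 = 62.05 dB(A).
Σ 10^(L/10) = 5.469e+07 → L_total = 10·log₁₀(5.469e+07) = 77.38 dB(A).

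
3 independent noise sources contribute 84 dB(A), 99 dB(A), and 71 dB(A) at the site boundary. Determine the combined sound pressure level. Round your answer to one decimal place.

Incoherent sources combine by intensity addition: L_total = 10·log₁₀(Σ 10^(L_i/10)).
Σ 10^(L/10) = 10^(84/10) + 10^(99/10) + 10^(71/10) = 8.207e+09.
L_total = 10·log₁₀(8.207e+09) = 99.14 dB(A).

99.1 dB(A)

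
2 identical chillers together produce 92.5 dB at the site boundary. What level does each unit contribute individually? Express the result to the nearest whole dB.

89 dB

Dividing the total intensity by 2 lowers the level by 10·log₁₀ 2 = 3.010 dB: L₁ = 92.5 − 3.010.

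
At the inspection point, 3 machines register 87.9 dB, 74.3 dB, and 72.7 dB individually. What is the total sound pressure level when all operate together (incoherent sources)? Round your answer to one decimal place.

For uncorrelated sources the intensities add, so convert each level to linear form, sum, and take 10·log₁₀ of the total.
Σ 10^(L/10) = 10^(87.9/10) + 10^(74.3/10) + 10^(72.7/10) = 6.621e+08.
L_total = 10·log₁₀(6.621e+08) = 88.21 dB.

88.2 dB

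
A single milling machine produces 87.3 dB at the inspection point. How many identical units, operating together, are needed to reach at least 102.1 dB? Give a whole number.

Need L₁ + 10·log₁₀ N ≥ 102.1, i.e. log₁₀ N ≥ 1.48.
N ≥ 10^(14.8/10) = 30.200, so N = 31.

31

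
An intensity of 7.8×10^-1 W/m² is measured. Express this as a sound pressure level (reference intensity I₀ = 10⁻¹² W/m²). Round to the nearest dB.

Dividing by I₀ shifts the exponent by 12: I/I₀ = 7.8×10^11.
L = 10·(0.8921 + 11) = 118.92 dB.

119 dB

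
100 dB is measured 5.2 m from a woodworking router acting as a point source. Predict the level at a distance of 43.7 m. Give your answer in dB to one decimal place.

For a point source, L₂ = L₁ − 20·log₁₀(r₂/r₁).
L₂ = 100 − 20·log₁₀(43.7/5.2) = 100 − 18.490 = 81.51 dB.

81.5 dB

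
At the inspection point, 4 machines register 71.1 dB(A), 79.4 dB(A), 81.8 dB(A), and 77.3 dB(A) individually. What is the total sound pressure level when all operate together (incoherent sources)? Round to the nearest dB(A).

Incoherent sources combine by intensity addition: L_total = 10·log₁₀(Σ 10^(L_i/10)).
Σ 10^(L/10) = 10^(71.1/10) + 10^(79.4/10) + 10^(81.8/10) + 10^(77.3/10) = 3.050e+08.
L_total = 10·log₁₀(3.050e+08) = 84.84 dB(A).

85 dB(A)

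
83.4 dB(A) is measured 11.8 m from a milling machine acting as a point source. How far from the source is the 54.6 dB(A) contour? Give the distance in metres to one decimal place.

325.0 m

Point-source spreading drops the level by 20·log₁₀(r₂/r₁); inverting, r₂/r₁ = 10^(ΔL/20).
r₂ = 11.8·10^((83.4−54.6)/20) = 11.8·10^(28.8/20) = 325.00 m.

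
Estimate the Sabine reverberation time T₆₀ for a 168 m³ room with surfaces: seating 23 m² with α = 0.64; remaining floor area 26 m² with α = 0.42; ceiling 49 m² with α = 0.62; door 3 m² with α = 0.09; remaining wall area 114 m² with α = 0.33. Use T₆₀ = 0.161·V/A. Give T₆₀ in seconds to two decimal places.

Summing Sᵢαᵢ: 23·0.64 + 26·0.42 + 49·0.62 + 3·0.09 + 114·0.33 = 93.91 m².
T₆₀ = 0.161·V/A = 0.161·168/93.91 = 0.288 s.

0.29 s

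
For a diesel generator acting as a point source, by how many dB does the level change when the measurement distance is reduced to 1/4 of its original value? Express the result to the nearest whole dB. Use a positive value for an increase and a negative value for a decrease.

With spherical spreading the level changes by −20·log₁₀(r₂/r₁).
ΔL = −20·log₁₀(0.25) = +12.04 dB.

+12 dB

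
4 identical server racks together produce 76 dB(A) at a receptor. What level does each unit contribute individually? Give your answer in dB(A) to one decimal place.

70.0 dB(A)

4 equal contributions raise the level by 10·log₁₀ 4 = 6.021 dB, so each unit alone gives 76 − 6.021.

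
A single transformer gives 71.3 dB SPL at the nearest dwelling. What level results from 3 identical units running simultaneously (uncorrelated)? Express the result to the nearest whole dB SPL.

76 dB SPL

N identical incoherent sources raise the level by 10·log₁₀ N.
L_total = 71.3 + 10·log₁₀(3) = 71.3 + 4.771 = 76.07 dB SPL.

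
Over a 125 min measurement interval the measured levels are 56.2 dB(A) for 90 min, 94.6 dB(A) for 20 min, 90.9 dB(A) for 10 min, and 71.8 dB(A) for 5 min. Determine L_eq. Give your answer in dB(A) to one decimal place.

L_eq = 10·log₁₀[(1/T)·Σ tᵢ·10^(Lᵢ/10)] with T = 125 min.
Σ tᵢ·10^(Lᵢ/10) = 90·10^(56.2/10) + 20·10^(94.6/10) + 10·10^(90.9/10) + 5·10^(71.8/10) = 7.010e+10.
L_eq = 10·log₁₀(7.010e+10/125) = 87.49 dB(A).

87.5 dB(A)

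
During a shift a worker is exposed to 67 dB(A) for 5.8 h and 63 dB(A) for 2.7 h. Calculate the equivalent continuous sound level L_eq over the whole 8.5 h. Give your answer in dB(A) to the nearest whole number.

Weight each interval's intensity by its duration and average over T = 8.5 h:
Σ tᵢ·10^(Lᵢ/10) = 5.8·10^(67/10) + 2.7·10^(63/10) = 3.446e+07.
L_eq = 10·log₁₀(3.446e+07/8.5) = 66.08 dB(A).

66 dB(A)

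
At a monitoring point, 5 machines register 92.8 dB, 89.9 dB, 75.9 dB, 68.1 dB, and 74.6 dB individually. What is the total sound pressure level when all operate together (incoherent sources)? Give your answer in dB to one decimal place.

94.7 dB

Incoherent sources combine by intensity addition: L_total = 10·log₁₀(Σ 10^(L_i/10)).
Σ 10^(L/10) = 10^(92.8/10) + 10^(89.9/10) + 10^(75.9/10) + 10^(68.1/10) + 10^(74.6/10) = 2.957e+09.
L_total = 10·log₁₀(2.957e+09) = 94.71 dB.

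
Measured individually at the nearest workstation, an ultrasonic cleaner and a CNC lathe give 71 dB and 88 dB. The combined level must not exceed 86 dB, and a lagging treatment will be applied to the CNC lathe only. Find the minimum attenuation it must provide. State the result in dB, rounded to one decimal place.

2.1 dB

Fixed contribution from the other source: Σ 10^(L/10) = 10^(71/10) = 1.259e+07 (71.00 dB).
To meet 86 dB overall, the treated CNC lathe may contribute at most 10^(86/10) − 1.259e+07 = 3.855e+08, i.e. 85.86 dB.
Required insertion loss = 88 − 85.86 = 2.14 dB.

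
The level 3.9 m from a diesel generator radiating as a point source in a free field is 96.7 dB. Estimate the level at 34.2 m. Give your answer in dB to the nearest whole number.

Point-source attenuation: ΔL = 20·log₁₀(r₂/r₁) = 20·log₁₀(34.2/3.9) = 18.859 dB.
L₂ = 96.7 − 20·log₁₀(34.2/3.9) = 96.7 − 18.859 = 77.84 dB.

78 dB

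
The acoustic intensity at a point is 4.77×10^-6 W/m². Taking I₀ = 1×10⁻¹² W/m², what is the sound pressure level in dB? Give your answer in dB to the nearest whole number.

67 dB

Dividing by I₀ shifts the exponent by 12: I/I₀ = 4.77×10^6.
L = 10·(0.6785 + 6) = 66.79 dB.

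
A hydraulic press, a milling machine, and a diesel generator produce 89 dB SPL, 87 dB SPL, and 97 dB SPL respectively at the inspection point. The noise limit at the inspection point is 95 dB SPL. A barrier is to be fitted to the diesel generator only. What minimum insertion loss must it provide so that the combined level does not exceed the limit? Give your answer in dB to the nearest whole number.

The untreated sources together contribute 10^(89/10) + 10^(87/10) = 1.296e+09, i.e. 91.12 dB SPL.
The limit corresponds to 10^(95/10) = 3.162e+09; subtracting the fixed part leaves 1.867e+09 for the diesel generator, i.e. 92.71 dB SPL.
So the diesel generator must be reduced from 97 to 92.71 dB SPL: IL = 4.29 dB.

4 dB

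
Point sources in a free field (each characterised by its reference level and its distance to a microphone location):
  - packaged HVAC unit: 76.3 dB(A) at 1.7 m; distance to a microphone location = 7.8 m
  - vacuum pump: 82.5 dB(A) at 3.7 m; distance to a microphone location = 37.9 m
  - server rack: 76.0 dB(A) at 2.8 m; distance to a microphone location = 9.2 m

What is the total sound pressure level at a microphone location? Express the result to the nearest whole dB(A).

69 dB(A)

First find each source's level at the receiver (point-source: −20·log₁₀(r/r_ref)), then combine on an intensity basis.
packaged HVAC unit: 76.3 − 20·log₁₀(7.8/1.7) = 76.3 − 13.23 = 63.07 dB(A).
vacuum pump: 82.5 − 20·log₁₀(37.9/3.7) = 82.5 − 20.21 = 62.29 dB(A).
server rack: 76.0 − 20·log₁₀(9.2/2.8) = 76.0 − 10.33 = 65.67 dB(A).
Σ 10^(L/10) = 7.409e+06 → L_total = 10·log₁₀(7.409e+06) = 68.70 dB(A).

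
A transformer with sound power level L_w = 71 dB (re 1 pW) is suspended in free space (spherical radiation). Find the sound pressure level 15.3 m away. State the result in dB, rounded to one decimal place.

36.3 dB

The power spreads over a sphere of area 4π·r², so L_p = L_w − 10·log₁₀(4π·r²).
4π·r² = 2942 m², 10·log₁₀ of that is 34.686 dB.
L_p = 71 − 34.686 = 36.31 dB.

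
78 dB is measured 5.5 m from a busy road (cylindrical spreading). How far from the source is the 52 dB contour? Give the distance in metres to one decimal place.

2189.6 m

Line-source spreading drops the level by 10·log₁₀(r₂/r₁); inverting, r₂/r₁ = 10^(ΔL/10).
r₂ = 5.5·10^((78−52)/10) = 5.5·10^(26.0/10) = 2189.59 m.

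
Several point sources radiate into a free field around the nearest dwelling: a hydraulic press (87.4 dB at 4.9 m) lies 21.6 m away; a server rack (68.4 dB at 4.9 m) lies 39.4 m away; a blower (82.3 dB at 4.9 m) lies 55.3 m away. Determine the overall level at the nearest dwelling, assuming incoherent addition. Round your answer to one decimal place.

Propagate each source to the receiver with L = L_ref − 20·log₁₀(r/r_ref), then add intensities.
hydraulic press: 87.4 − 20·log₁₀(21.6/4.9) = 87.4 − 12.89 = 74.51 dB.
server rack: 68.4 − 20·log₁₀(39.4/4.9) = 68.4 − 18.11 = 50.29 dB.
blower: 82.3 − 20·log₁₀(55.3/4.9) = 82.3 − 21.05 = 61.25 dB.
Σ 10^(L/10) = 2.972e+07 → L_total = 10·log₁₀(2.972e+07) = 74.73 dB.

74.7 dB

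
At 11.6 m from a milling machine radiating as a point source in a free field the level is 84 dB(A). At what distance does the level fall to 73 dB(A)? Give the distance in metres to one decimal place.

41.2 m

For a point source L₁ − L₂ = 20·log₁₀(r₂/r₁), so r₂ = r₁·10^((L₁−L₂)/20).
r₂ = 11.6·10^((84−73)/20) = 11.6·10^(11.0/20) = 41.16 m.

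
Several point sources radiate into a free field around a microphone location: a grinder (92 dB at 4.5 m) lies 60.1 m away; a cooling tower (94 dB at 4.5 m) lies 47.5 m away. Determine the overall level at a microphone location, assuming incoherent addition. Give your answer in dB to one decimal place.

75.0 dB

Propagate each source to the receiver with L = L_ref − 20·log₁₀(r/r_ref), then add intensities.
grinder: 92 − 20·log₁₀(60.1/4.5) = 92 − 22.51 = 69.49 dB.
cooling tower: 94 − 20·log₁₀(47.5/4.5) = 94 − 20.47 = 73.53 dB.
Σ 10^(L/10) = 3.143e+07 → L_total = 10·log₁₀(3.143e+07) = 74.97 dB.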